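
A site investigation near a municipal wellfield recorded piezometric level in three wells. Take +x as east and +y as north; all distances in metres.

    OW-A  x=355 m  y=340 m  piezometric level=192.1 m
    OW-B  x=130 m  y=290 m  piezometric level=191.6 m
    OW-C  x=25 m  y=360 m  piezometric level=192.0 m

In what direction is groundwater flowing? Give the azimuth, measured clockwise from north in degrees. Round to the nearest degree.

186°

Differences from OW-A: to OW-B (Δx, Δy, Δh) = (-225, -50, -0.5); to OW-C = (-330, 20, -0.1).
Solve a·Δx + b·Δy = Δh: det = (-225)·20 − (-330)·(-50) = -21000.
∂h/∂x = [(-0.5)·20 − (-0.1)·(-50)] / -21000 = +0.0007143
∂h/∂y = [(-225)·(-0.1) − (-330)·(-0.5)] / -21000 = +0.006786
Flow direction (−∇h) has components (-0.0007143 E, -0.006786 N).
Azimuth = atan2(E, N) = atan2(-0.0007143, -0.006786) = 186.0° ≈ 186°.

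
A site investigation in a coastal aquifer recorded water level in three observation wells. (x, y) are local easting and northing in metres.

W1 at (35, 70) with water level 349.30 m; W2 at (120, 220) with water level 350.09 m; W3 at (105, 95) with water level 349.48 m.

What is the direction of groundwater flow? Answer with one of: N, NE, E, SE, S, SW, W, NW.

With h = a·x + b·y + c and W1 as origin, the differences give:
  85·a + 150·b = +0.79
  70·a + 25·b = +0.18
Eliminate b (×25 and ×150, subtract): -8375·a = -7.250 → a = ∂h/∂x = +0.0008657
Back-substitute: b = ∂h/∂y = +0.004776.
Flow = −∇h = (-0.0008657 east, -0.004776 north), which points south.

S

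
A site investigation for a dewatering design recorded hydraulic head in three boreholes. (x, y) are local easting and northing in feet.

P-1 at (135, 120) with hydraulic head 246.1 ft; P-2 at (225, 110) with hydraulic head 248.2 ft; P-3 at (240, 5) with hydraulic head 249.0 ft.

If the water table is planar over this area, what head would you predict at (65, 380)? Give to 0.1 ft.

243.4 ft

Differences from P-1: to P-2 (Δx, Δy, Δh) = (90, -10, +2.1); to P-3 = (105, -115, +2.9).
Solve a·Δx + b·Δy = Δh: det = 90·(-115) − 105·(-10) = -9300.
∂h/∂x = [(+2.1)·(-115) − (+2.9)·(-10)] / -9300 = +0.02285
∂h/∂y = [90·(+2.9) − 105·(+2.1)] / -9300 = -0.004355
h(65, 380) = 246.1 + (+0.02285)·(-70) + (-0.004355)·(260) = 246.1 -1.599 -1.132 = 243.368 ft.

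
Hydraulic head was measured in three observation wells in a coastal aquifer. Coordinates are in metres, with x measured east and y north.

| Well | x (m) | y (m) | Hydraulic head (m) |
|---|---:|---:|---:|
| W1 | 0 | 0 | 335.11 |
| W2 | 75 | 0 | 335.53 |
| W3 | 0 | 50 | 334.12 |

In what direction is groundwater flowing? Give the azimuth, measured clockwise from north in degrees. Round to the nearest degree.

344°

∂h/∂x = (335.53 − 335.11) / (75 − 0) = +0.005600
∂h/∂y = (334.12 − 335.11) / (50 − 0) = -0.01980
Flow direction (−∇h) has components (-0.005600 E, +0.01980 N).
Azimuth = atan2(E, N) = atan2(-0.005600, +0.01980) = 344.2° ≈ 344°.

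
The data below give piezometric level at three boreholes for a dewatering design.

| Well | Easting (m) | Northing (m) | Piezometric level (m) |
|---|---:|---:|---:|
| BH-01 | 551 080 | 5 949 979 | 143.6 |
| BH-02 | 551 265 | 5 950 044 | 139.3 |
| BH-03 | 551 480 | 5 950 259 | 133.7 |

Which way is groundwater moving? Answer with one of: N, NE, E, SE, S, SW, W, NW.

E

Taking BH-01 as reference: BH-02−BH-01 = (185, 65, -4.3); BH-03−BH-01 = (400, 280, -9.9).
Determinant of the coordinate differences = 185·280 − 400·65 = 25800.
∂h/∂x = [(-4.3)·280 − (-9.9)·65] / 25800 = -0.02172
∂h/∂y = [185·(-9.9) − 400·(-4.3)] / 25800 = -0.004322
Flow = −∇h = (+0.02172 east, +0.004322 north), which points east.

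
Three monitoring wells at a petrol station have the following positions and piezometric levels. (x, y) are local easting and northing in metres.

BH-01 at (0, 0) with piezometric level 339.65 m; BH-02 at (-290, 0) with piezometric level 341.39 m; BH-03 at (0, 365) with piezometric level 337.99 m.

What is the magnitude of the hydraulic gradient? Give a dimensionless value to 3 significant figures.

0.00753

∂h/∂x = (341.39 − 339.65) / (-290 − 0) = -0.006000
∂h/∂y = (337.99 − 339.65) / (365 − 0) = -0.004548
|∇h| = √(-0.006000² + -0.004548²) = 0.007529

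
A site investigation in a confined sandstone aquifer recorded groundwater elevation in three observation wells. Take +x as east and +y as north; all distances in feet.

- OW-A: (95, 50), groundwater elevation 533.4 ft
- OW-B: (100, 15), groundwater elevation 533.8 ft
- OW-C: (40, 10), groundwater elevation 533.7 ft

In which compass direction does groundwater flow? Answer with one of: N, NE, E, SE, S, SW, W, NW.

N

With h = a·x + b·y + c and OW-A as origin, the differences give:
  5·a + (-35)·b = +0.4
  (-55)·a + (-40)·b = +0.3
Eliminate b (×(-40) and ×(-35), subtract): -2125·a = -5.50 → a = ∂h/∂x = +0.002588
Back-substitute: b = ∂h/∂y = -0.01106.
Flow = −∇h = (-0.002588 east, +0.01106 north), which points north.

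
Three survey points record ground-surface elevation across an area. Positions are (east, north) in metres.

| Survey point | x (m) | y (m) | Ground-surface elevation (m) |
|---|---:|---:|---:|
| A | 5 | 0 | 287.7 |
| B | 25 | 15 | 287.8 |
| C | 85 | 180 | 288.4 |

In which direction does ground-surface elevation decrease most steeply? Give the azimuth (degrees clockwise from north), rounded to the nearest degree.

231°

Differences from A: to B (Δx, Δy, Δh) = (20, 15, +0.1); to C = (80, 180, +0.7).
Solve a·Δx + b·Δy = Δz: det = 20·180 − 80·15 = 2400.
∂z/∂x = [(+0.1)·180 − (+0.7)·15] / 2400 = +0.003125
∂z/∂y = [20·(+0.7) − 80·(+0.1)] / 2400 = +0.002500
Steepest decrease is along −∇f: components (-0.003125 E, -0.002500 N).
Azimuth = atan2(-0.003125, -0.002500) = 231.3° ≈ 231°.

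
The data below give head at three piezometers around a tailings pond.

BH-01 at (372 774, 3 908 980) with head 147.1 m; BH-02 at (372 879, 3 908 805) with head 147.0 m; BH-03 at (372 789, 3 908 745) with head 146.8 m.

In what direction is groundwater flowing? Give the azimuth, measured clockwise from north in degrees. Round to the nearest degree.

Differences from BH-01: to BH-02 (Δx, Δy, Δh) = (105, -175, -0.1); to BH-03 = (15, -235, -0.3).
Solve a·Δx + b·Δy = Δh: det = 105·(-235) − 15·(-175) = -22050.
∂h/∂x = [(-0.1)·(-235) − (-0.3)·(-175)] / -22050 = +0.001315
∂h/∂y = [105·(-0.3) − 15·(-0.1)] / -22050 = +0.001361
Flow direction (−∇h) has components (-0.001315 E, -0.001361 N).
Azimuth = atan2(E, N) = atan2(-0.001315, -0.001361) = 224.0° ≈ 224°.

224°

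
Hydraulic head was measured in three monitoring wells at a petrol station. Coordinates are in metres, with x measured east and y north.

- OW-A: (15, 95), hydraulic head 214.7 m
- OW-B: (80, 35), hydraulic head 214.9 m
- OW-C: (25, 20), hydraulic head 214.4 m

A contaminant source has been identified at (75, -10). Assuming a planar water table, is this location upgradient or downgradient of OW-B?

With h = a·x + b·y + c and OW-A as origin, the differences give:
  65·a + (-60)·b = +0.2
  10·a + (-75)·b = -0.3
Eliminate b (×(-75) and ×(-60), subtract): -4275·a = -33.00 → a = ∂h/∂x = +0.007719
Back-substitute: b = ∂h/∂y = +0.005029.
Head at (75, -10) = 214.7 + (+0.007719)·(60) + (+0.005029)·(-105) = 214.64 m.
That is lower than the 214.9 m at OW-B, so the point is downgradient.

downgradient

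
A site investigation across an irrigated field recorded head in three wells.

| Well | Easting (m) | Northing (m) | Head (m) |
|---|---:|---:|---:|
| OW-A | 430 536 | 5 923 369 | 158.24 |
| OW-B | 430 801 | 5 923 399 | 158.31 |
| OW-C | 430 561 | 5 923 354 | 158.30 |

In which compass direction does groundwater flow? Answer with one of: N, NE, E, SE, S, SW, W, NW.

With h = a·x + b·y + c and OW-A as origin, the differences give:
  265·a + 30·b = +0.07
  25·a + (-15)·b = +0.06
Eliminate b (×(-15) and ×30, subtract): -4725·a = -2.850 → a = ∂h/∂x = +0.0006032
Back-substitute: b = ∂h/∂y = -0.002995.
Flow = −∇h = (-0.0006032 east, +0.002995 north), which points north.

N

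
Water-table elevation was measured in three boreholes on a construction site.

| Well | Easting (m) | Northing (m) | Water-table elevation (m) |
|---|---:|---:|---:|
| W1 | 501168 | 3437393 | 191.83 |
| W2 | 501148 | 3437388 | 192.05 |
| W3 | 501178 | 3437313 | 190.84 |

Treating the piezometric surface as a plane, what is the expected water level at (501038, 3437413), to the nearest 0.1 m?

Differences from W1: to W2 (Δx, Δy, Δh) = (-20, -5, +0.22); to W3 = (10, -80, -0.99).
Determinant of the coordinate differences = (-20)·(-80) − 10·(-5) = 1650.
∂h/∂x = [(+0.22)·(-80) − (-0.99)·(-5)] / 1650 = -0.01367
∂h/∂y = [(-20)·(-0.99) − 10·(+0.22)] / 1650 = +0.01067
h(501038, 3437413) = 191.83 + (-0.01367)·(-130) + (+0.01067)·(20) = 191.83 +1.777 +0.213 = 193.820 m.

193.8 m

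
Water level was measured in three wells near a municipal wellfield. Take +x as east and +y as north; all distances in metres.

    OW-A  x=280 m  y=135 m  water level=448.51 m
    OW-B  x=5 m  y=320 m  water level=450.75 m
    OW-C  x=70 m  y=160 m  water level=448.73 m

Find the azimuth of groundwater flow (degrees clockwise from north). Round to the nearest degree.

Taking OW-A as reference: OW-B−OW-A = (-275, 185, +2.24); OW-C−OW-A = (-210, 25, +0.22).
Solve a·Δx + b·Δy = Δh: det = (-275)·25 − (-210)·185 = 31975.
∂h/∂x = [(+2.24)·25 − (+0.22)·185] / 31975 = +0.0004785
∂h/∂y = [(-275)·(+0.22) − (-210)·(+2.24)] / 31975 = +0.01282
Flow direction (−∇h) has components (-0.0004785 E, -0.01282 N).
Azimuth = atan2(E, N) = atan2(-0.0004785, -0.01282) = 182.1° ≈ 182°.

182°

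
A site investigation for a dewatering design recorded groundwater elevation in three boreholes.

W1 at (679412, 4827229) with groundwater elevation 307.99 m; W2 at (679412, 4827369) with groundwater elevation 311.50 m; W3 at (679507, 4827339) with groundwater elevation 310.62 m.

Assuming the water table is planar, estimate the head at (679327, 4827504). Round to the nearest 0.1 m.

315.0 m

Three-point gradient (reference W1): Δ to W2 = (0, 140, +3.51), Δ to W3 = (95, 110, +2.63).
∂h/∂x = -0.001346, ∂h/∂y = +0.02507 (det = -13300).
h(679327, 4827504) = 307.99 + (-0.001346)·(-85) + (+0.02507)·(275) = 307.99 +0.114 +6.895 = 314.999 m.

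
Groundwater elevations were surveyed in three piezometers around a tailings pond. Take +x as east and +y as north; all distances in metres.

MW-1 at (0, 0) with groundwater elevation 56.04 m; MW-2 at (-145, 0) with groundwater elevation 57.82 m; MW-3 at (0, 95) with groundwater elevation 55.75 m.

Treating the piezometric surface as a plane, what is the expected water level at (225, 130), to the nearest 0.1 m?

∂h/∂x = (57.82 − 56.04) / (-145 − 0) = -0.01228
∂h/∂y = (55.75 − 56.04) / (95 − 0) = -0.003053
h(225, 130) = 56.04 + (-0.01228)·(225) + (-0.003053)·(130) = 56.04 -2.762 -0.397 = 52.881 m.

52.9 m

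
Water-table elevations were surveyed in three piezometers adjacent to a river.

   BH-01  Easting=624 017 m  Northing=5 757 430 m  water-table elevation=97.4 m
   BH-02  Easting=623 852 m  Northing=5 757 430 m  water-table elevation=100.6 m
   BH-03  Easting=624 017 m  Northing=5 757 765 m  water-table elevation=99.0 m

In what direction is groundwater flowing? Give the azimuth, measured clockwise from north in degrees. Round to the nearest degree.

104°

∂h/∂x = (100.6 − 97.4) / (623852 − 624017) = -0.01939
∂h/∂y = (99.0 − 97.4) / (5757765 − 5757430) = +0.004776
Flow direction (−∇h) has components (+0.01939 E, -0.004776 N).
Azimuth = atan2(E, N) = atan2(+0.01939, -0.004776) = 103.8° ≈ 104°.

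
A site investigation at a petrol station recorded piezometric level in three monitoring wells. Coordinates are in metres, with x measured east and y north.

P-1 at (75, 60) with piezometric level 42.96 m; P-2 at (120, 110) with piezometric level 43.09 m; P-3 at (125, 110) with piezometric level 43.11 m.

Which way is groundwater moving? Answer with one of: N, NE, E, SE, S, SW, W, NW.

W

Taking P-1 as reference: P-2−P-1 = (45, 50, +0.13); P-3−P-1 = (50, 50, +0.15).
Determinant of the coordinate differences = 45·50 − 50·50 = -250.
∂h/∂x = [(+0.13)·50 − (+0.15)·50] / -250 = +0.004000
∂h/∂y = [45·(+0.15) − 50·(+0.13)] / -250 = -0.0010000
Flow = −∇h = (-0.004000 east, +0.0010000 north), which points west.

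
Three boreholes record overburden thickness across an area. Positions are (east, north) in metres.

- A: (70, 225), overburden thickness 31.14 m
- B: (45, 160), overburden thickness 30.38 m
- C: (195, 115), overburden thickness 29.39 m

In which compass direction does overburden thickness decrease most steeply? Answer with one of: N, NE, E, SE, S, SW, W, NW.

Three-point gradient (reference A): Δ to B = (-25, -65, -0.76), Δ to C = (125, -110, -1.75).
∂d/∂x = -0.002772, ∂d/∂y = +0.01276 (det = 10875).
Steepest decrease is along −∇f = (+0.002772 E, -0.01276 N) → south.

S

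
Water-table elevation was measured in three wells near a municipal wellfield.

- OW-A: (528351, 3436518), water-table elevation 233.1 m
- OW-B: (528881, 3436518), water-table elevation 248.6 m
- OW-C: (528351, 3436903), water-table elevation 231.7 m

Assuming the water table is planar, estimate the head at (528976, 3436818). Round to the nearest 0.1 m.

250.3 m

∂h/∂x = (248.6 − 233.1) / (528881 − 528351) = +0.02925
∂h/∂y = (231.7 − 233.1) / (3436903 − 3436518) = -0.003636
h(528976, 3436818) = 233.1 + (+0.02925)·(625) + (-0.003636)·(300) = 233.1 +18.278 -1.091 = 250.287 m.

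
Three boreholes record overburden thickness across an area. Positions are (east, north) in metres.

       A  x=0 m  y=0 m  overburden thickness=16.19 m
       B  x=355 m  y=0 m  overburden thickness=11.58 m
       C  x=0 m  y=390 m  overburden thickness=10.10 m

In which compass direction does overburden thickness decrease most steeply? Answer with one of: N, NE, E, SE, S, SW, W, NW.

NE

∂d/∂x = (11.58 − 16.19) / (355 − 0) = -0.01299
∂d/∂y = (10.10 − 16.19) / (390 − 0) = -0.01562
Steepest decrease is along −∇f = (+0.01299 E, +0.01562 N) → northeast.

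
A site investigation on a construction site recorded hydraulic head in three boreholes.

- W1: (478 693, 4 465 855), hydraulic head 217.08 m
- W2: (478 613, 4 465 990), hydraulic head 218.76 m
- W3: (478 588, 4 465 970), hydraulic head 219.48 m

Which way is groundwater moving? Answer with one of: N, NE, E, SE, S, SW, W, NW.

Differences from W1: to W2 (Δx, Δy, Δh) = (-80, 135, +1.68); to W3 = (-105, 115, +2.40).
Determinant of the coordinate differences = (-80)·115 − (-105)·135 = 4975.
∂h/∂x = [(+1.68)·115 − (+2.40)·135] / 4975 = -0.02629
∂h/∂y = [(-80)·(+2.40) − (-105)·(+1.68)] / 4975 = -0.003136
Flow = −∇h = (+0.02629 east, +0.003136 north), which points east.

E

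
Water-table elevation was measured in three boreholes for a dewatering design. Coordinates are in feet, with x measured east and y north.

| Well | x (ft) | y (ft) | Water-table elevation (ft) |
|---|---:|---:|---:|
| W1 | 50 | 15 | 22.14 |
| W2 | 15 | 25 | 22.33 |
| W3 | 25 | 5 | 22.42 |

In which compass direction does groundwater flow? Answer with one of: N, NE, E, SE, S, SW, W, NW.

Taking W1 as reference: W2−W1 = (-35, 10, +0.19); W3−W1 = (-25, -10, +0.28).
Solve a·Δx + b·Δy = Δh: det = (-35)·(-10) − (-25)·10 = 600.
∂h/∂x = [(+0.19)·(-10) − (+0.28)·10] / 600 = -0.007833
∂h/∂y = [(-35)·(+0.28) − (-25)·(+0.19)] / 600 = -0.008417
Flow = −∇h = (+0.007833 east, +0.008417 north), which points northeast.

NE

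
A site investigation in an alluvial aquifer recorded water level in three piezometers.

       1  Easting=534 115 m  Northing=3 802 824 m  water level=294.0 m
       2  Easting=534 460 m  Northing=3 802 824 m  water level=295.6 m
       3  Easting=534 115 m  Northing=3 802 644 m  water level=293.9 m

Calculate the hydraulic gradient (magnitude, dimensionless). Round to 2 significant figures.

∂h/∂x = (295.6 − 294.0) / (534460 − 534115) = +0.004638
∂h/∂y = (293.9 − 294.0) / (3802644 − 3802824) = +0.0005556
|∇h| = √(0.004638² + 0.0005556²) = 0.004671

0.0047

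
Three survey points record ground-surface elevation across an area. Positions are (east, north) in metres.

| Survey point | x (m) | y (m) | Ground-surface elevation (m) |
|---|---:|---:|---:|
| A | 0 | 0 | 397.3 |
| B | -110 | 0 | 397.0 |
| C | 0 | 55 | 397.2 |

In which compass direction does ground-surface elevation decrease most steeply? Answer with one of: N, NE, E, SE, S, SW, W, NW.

∂z/∂x = (397.0 − 397.3) / (-110 − 0) = +0.002727
∂z/∂y = (397.2 − 397.3) / (55 − 0) = -0.001818
Steepest decrease is along −∇f = (-0.002727 E, +0.001818 N) → northwest.

NW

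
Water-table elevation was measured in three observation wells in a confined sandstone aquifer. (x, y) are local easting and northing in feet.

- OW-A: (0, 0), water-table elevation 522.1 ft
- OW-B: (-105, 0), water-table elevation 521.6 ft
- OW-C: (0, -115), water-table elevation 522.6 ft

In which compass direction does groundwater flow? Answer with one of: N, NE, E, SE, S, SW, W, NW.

∂h/∂x = (521.6 − 522.1) / (-105 − 0) = +0.004762
∂h/∂y = (522.6 − 522.1) / (-115 − 0) = -0.004348
Flow = −∇h = (-0.004762 east, +0.004348 north), which points northwest.

NW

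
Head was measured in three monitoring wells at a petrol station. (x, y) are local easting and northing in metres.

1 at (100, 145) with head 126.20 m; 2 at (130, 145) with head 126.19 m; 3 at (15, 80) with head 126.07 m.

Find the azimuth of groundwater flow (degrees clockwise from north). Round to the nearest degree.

With h = a·x + b·y + c and 1 as origin, the differences give:
  30·a + 0·b = -0.01
  (-85)·a + (-65)·b = -0.13
Eliminate b (×(-65) and ×0, subtract): -1950·a = 0.650 → a = ∂h/∂x = -0.0003333
Back-substitute: b = ∂h/∂y = +0.002436.
Flow direction (−∇h) has components (+0.0003333 E, -0.002436 N).
Azimuth = atan2(E, N) = atan2(+0.0003333, -0.002436) = 172.2° ≈ 172°.

172°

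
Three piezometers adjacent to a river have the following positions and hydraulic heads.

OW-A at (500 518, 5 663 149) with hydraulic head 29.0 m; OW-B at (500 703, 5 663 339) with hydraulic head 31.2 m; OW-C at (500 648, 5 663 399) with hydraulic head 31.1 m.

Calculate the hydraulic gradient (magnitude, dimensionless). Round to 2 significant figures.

Three-point gradient (reference OW-A): Δ to OW-B = (185, 190, +2.2), Δ to OW-C = (130, 250, +2.1).
∂h/∂x = +0.007007, ∂h/∂y = +0.004756 (det = 21550).
|∇h| = √(0.007007² + 0.004756²) = 0.008469

0.0085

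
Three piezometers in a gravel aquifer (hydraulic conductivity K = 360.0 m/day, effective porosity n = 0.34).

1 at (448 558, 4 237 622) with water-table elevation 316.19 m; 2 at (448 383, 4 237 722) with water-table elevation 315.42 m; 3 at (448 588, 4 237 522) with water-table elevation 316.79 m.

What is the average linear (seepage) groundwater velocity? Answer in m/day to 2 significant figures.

6.1 m/day

Taking 1 as reference: 2−1 = (-175, 100, -0.77); 3−1 = (30, -100, +0.60).
Determinant of the coordinate differences = (-175)·(-100) − 30·100 = 14500.
∂h/∂x = [(-0.77)·(-100) − (+0.60)·100] / 14500 = +0.001172
∂h/∂y = [(-175)·(+0.60) − 30·(-0.77)] / 14500 = -0.005648
|∇h| = √(0.001172² + -0.005648²) = 0.005768
Seepage velocity v = K·i/n = 360.0 × 0.005768 / 0.34 = 6.107 m/day.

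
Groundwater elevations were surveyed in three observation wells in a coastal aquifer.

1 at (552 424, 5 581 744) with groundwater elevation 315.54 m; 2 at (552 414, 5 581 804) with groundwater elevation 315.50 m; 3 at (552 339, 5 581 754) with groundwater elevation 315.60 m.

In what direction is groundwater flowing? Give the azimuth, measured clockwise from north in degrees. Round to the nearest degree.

Differences from 1: to 2 (Δx, Δy, Δh) = (-10, 60, -0.04); to 3 = (-85, 10, +0.06).
Solve a·Δx + b·Δy = Δh: det = (-10)·10 − (-85)·60 = 5000.
∂h/∂x = [(-0.04)·10 − (+0.06)·60] / 5000 = -0.0008000
∂h/∂y = [(-10)·(+0.06) − (-85)·(-0.04)] / 5000 = -0.0008000
Flow direction (−∇h) has components (+0.0008000 E, +0.0008000 N).
Azimuth = atan2(E, N) = atan2(+0.0008000, +0.0008000) = 45.0° ≈ 045°.

045°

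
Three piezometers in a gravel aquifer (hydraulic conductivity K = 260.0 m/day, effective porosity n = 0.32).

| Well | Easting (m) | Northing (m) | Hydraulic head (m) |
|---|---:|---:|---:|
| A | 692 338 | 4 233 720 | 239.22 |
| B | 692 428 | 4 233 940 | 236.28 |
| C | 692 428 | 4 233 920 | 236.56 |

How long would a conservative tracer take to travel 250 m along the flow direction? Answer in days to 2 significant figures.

22 days

Three-point gradient (reference A): Δ to B = (90, 220, -2.94), Δ to C = (90, 200, -2.66).
∂h/∂x = +0.001556, ∂h/∂y = -0.01400 (det = -1800).
|∇h| = √(0.001556² + -0.01400²) = 0.01409
Seepage velocity v = K·i/n = 260.0 × 0.01409 / 0.32 = 11.45 m/day.
t = 250 / 11.45 = 21.83 days.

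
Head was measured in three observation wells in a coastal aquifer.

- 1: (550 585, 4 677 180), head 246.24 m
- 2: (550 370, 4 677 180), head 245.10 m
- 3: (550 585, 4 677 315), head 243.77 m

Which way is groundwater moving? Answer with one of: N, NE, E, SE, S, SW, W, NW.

∂h/∂x = (245.10 − 246.24) / (550370 − 550585) = +0.005302
∂h/∂y = (243.77 − 246.24) / (4677315 − 4677180) = -0.01830
Flow = −∇h = (-0.005302 east, +0.01830 north), which points north.

N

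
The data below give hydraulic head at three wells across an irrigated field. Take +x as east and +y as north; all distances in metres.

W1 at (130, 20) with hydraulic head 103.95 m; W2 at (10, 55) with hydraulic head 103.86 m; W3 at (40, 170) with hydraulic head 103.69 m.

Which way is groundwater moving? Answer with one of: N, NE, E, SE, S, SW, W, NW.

With h = a·x + b·y + c and W1 as origin, the differences give:
  (-120)·a + 35·b = -0.09
  (-90)·a + 150·b = -0.26
Eliminate b (×150 and ×35, subtract): -14850·a = -4.400 → a = ∂h/∂x = +0.0002963
Back-substitute: b = ∂h/∂y = -0.001556.
Flow = −∇h = (-0.0002963 east, +0.001556 north), which points north.

N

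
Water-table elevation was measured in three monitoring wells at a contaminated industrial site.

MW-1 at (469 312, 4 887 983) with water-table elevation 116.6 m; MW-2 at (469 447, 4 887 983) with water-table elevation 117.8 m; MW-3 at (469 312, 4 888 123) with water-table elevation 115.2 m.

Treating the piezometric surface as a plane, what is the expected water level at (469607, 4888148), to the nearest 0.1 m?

∂h/∂x = (117.8 − 116.6) / (469447 − 469312) = +0.008889
∂h/∂y = (115.2 − 116.6) / (4888123 − 4887983) = -0.010000
h(469607, 4888148) = 116.6 + (+0.008889)·(295) + (-0.010000)·(165) = 116.6 +2.622 -1.650 = 117.572 m.

117.6 m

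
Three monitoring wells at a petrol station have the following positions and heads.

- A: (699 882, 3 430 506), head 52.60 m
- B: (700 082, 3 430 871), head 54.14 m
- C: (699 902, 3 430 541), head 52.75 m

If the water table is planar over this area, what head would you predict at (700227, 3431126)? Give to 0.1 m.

55.2 m

Taking A as reference: B−A = (200, 365, +1.54); C−A = (20, 35, +0.15).
Solve a·Δx + b·Δy = Δh: det = 200·35 − 20·365 = -300.
∂h/∂x = [(+1.54)·35 − (+0.15)·365] / -300 = +0.002833
∂h/∂y = [200·(+0.15) − 20·(+1.54)] / -300 = +0.002667
h(700227, 3431126) = 52.60 + (+0.002833)·(345) + (+0.002667)·(620) = 52.60 +0.977 +1.653 = 55.231 m.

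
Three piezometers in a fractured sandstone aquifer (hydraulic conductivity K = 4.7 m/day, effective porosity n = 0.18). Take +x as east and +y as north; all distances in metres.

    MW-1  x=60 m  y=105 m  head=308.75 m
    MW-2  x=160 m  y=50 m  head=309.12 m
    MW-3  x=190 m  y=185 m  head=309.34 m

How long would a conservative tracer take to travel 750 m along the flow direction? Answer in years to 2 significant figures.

Differences from MW-1: to MW-2 (Δx, Δy, Δh) = (100, -55, +0.37); to MW-3 = (130, 80, +0.59).
Determinant of the coordinate differences = 100·80 − 130·(-55) = 15150.
∂h/∂x = [(+0.37)·80 − (+0.59)·(-55)] / 15150 = +0.004096
∂h/∂y = [100·(+0.59) − 130·(+0.37)] / 15150 = +0.0007195
|∇h| = √(0.004096² + 0.0007195²) = 0.004159
Seepage velocity v = K·i/n = 4.7 × 0.004159 / 0.18 = 0.1086 m/day.
t = 750 / 0.1086 = 6906 days = 18.9 years.

19 years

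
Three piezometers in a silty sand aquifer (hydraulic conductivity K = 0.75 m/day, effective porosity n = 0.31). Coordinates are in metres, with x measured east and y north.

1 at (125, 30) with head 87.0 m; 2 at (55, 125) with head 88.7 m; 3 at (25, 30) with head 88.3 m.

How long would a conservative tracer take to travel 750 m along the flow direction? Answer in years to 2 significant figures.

55 years

Three-point gradient (reference 1): Δ to 2 = (-70, 95, +1.7), Δ to 3 = (-100, 0, +1.3).
∂h/∂x = -0.01300, ∂h/∂y = +0.008316 (det = 9500).
|∇h| = √(-0.01300² + 0.008316²) = 0.01543
Seepage velocity v = K·i/n = 0.75 × 0.01543 / 0.31 = 0.03733 m/day.
t = 750 / 0.03733 = 2.009e+04 days = 55 years.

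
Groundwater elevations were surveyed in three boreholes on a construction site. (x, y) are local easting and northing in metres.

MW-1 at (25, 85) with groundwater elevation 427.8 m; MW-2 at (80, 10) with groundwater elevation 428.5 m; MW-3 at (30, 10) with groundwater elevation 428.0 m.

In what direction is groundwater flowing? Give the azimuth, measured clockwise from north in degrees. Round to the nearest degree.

281°

Differences from MW-1: to MW-2 (Δx, Δy, Δh) = (55, -75, +0.7); to MW-3 = (5, -75, +0.2).
Solve a·Δx + b·Δy = Δh: det = 55·(-75) − 5·(-75) = -3750.
∂h/∂x = [(+0.7)·(-75) − (+0.2)·(-75)] / -3750 = +0.01000
∂h/∂y = [55·(+0.2) − 5·(+0.7)] / -3750 = -0.002000
Flow direction (−∇h) has components (-0.01000 E, +0.002000 N).
Azimuth = atan2(E, N) = atan2(-0.01000, +0.002000) = 281.3° ≈ 281°.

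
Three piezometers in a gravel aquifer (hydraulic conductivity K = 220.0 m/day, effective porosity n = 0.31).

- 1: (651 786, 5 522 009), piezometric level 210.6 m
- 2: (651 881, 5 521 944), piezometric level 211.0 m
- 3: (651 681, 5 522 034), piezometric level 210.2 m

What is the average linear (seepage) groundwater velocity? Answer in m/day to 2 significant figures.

Three-point gradient (reference 1): Δ to 2 = (95, -65, +0.4), Δ to 3 = (-105, 25, -0.4).
∂h/∂x = +0.003596, ∂h/∂y = -0.0008989 (det = -4450).
|∇h| = √(0.003596² + -0.0008989²) = 0.003707
Seepage velocity v = K·i/n = 220.0 × 0.003707 / 0.31 = 2.631 m/day.

2.6 m/day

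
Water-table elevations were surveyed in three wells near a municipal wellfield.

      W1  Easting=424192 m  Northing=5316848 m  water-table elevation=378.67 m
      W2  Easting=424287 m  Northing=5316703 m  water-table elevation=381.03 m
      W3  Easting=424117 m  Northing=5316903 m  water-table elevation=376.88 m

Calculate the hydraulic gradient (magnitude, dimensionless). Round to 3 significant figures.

0.0230

Differences from W1: to W2 (Δx, Δy, Δh) = (95, -145, +2.36); to W3 = (-75, 55, -1.79).
Determinant of the coordinate differences = 95·55 − (-75)·(-145) = -5650.
∂h/∂x = [(+2.36)·55 − (-1.79)·(-145)] / -5650 = +0.02296
∂h/∂y = [95·(-1.79) − (-75)·(+2.36)] / -5650 = -0.001230
|∇h| = √(0.02296² + -0.001230²) = 0.02299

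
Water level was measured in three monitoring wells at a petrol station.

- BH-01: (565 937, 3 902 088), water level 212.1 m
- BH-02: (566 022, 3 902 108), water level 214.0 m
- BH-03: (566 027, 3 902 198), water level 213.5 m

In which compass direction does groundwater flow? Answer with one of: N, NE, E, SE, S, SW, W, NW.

Taking BH-01 as reference: BH-02−BH-01 = (85, 20, +1.9); BH-03−BH-01 = (90, 110, +1.4).
Determinant of the coordinate differences = 85·110 − 90·20 = 7550.
∂h/∂x = [(+1.9)·110 − (+1.4)·20] / 7550 = +0.02397
∂h/∂y = [85·(+1.4) − 90·(+1.9)] / 7550 = -0.006887
Flow = −∇h = (-0.02397 east, +0.006887 north), which points west.

W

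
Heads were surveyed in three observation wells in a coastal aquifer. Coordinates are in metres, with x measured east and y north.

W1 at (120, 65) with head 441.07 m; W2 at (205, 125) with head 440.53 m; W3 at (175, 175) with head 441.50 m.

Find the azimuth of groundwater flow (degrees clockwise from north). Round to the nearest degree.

With h = a·x + b·y + c and W1 as origin, the differences give:
  85·a + 60·b = -0.54
  55·a + 110·b = +0.43
Eliminate b (×110 and ×60, subtract): 6050·a = -85.200 → a = ∂h/∂x = -0.01408
Back-substitute: b = ∂h/∂y = +0.01095.
Flow direction (−∇h) has components (+0.01408 E, -0.01095 N).
Azimuth = atan2(E, N) = atan2(+0.01408, -0.01095) = 127.9° ≈ 128°.

128°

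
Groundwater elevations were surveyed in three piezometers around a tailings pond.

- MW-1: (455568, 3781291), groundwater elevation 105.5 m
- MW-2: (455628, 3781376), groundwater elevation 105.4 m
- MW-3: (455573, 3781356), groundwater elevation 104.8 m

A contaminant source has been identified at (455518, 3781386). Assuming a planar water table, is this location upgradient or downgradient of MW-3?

Taking MW-1 as reference: MW-2−MW-1 = (60, 85, -0.1); MW-3−MW-1 = (5, 65, -0.7).
Determinant of the coordinate differences = 60·65 − 5·85 = 3475.
∂h/∂x = [(-0.1)·65 − (-0.7)·85] / 3475 = +0.01525
∂h/∂y = [60·(-0.7) − 5·(-0.1)] / 3475 = -0.01194
Head at (455518, 3781386) = 105.5 + (+0.01525)·(-50) + (-0.01194)·(95) = 103.60 m.
That is lower than the 104.8 m at MW-3, so the point is downgradient.

downgradient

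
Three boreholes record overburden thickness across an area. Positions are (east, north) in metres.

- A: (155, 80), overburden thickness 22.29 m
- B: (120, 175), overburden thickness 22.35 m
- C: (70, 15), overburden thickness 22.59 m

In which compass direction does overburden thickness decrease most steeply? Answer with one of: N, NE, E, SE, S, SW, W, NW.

E

Three-point gradient (reference A): Δ to B = (-35, 95, +0.06), Δ to C = (-85, -65, +0.30).
∂d/∂x = -0.003130, ∂d/∂y = -0.0005217 (det = 10350).
Steepest decrease is along −∇f = (+0.003130 E, +0.0005217 N) → east.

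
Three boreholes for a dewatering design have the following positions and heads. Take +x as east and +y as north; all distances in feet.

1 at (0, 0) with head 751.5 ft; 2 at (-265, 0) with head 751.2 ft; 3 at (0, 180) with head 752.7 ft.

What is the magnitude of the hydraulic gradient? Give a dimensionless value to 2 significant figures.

∂h/∂x = (751.2 − 751.5) / (-265 − 0) = +0.001132
∂h/∂y = (752.7 − 751.5) / (180 − 0) = +0.006667
|∇h| = √(0.001132² + 0.006667²) = 0.006762

0.0068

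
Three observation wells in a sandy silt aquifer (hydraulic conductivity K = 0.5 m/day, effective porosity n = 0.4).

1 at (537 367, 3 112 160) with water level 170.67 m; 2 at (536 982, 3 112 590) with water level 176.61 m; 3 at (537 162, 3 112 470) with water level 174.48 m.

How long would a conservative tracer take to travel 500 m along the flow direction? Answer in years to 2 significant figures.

Differences from 1: to 2 (Δx, Δy, Δh) = (-385, 430, +5.94); to 3 = (-205, 310, +3.81).
Solve a·Δx + b·Δy = Δh: det = (-385)·310 − (-205)·430 = -31200.
∂h/∂x = [(+5.94)·310 − (+3.81)·430] / -31200 = -0.006510
∂h/∂y = [(-385)·(+3.81) − (-205)·(+5.94)] / -31200 = +0.007986
|∇h| = √(-0.006510² + 0.007986²) = 0.0103
Seepage velocity v = K·i/n = 0.5 × 0.0103 / 0.4 = 0.01287 m/day.
t = 500 / 0.01287 = 3.885e+04 days = 106 years.

110 years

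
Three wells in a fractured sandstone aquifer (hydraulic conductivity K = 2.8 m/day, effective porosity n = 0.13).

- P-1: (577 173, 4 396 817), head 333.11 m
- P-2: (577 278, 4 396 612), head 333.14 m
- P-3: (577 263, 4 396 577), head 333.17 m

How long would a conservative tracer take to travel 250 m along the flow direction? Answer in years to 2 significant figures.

Differences from P-1: to P-2 (Δx, Δy, Δh) = (105, -205, +0.03); to P-3 = (90, -240, +0.06).
Solve a·Δx + b·Δy = Δh: det = 105·(-240) − 90·(-205) = -6750.
∂h/∂x = [(+0.03)·(-240) − (+0.06)·(-205)] / -6750 = -0.0007556
∂h/∂y = [105·(+0.06) − 90·(+0.03)] / -6750 = -0.0005333
|∇h| = √(-0.0007556² + -0.0005333²) = 0.0009248
Seepage velocity v = K·i/n = 2.8 × 0.0009248 / 0.13 = 0.01992 m/day.
t = 250 / 0.01992 = 1.255e+04 days = 34.4 years.

34 years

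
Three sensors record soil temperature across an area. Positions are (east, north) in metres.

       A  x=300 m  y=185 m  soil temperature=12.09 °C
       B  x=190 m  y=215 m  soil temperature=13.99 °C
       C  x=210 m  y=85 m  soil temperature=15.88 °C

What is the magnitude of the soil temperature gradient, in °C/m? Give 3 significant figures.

Differences from A: to B (Δx, Δy, Δh) = (-110, 30, +1.90); to C = (-90, -100, +3.79).
Determinant of the coordinate differences = (-110)·(-100) − (-90)·30 = 13700.
∂T/∂x = [(+1.90)·(-100) − (+3.79)·30] / 13700 = -0.02217
∂T/∂y = [(-110)·(+3.79) − (-90)·(+1.90)] / 13700 = -0.01795
|∇f| = √(-0.02217² + -0.01795²) = 0.02853 °C/m

0.0285 °C/m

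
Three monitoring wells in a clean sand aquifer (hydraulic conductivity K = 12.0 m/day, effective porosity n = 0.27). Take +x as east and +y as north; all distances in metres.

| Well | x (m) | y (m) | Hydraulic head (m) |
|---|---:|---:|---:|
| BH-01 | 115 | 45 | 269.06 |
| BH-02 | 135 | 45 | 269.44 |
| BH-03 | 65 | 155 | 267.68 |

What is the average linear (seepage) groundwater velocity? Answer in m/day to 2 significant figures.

0.86 m/day

With h = a·x + b·y + c and BH-01 as origin, the differences give:
  20·a + 0·b = +0.38
  (-50)·a + 110·b = -1.38
Eliminate b (×110 and ×0, subtract): 2200·a = 41.800 → a = ∂h/∂x = +0.01900
Back-substitute: b = ∂h/∂y = -0.003909.
|∇h| = √(0.01900² + -0.003909²) = 0.0194
Seepage velocity v = K·i/n = 12.0 × 0.0194 / 0.27 = 0.8622 m/day.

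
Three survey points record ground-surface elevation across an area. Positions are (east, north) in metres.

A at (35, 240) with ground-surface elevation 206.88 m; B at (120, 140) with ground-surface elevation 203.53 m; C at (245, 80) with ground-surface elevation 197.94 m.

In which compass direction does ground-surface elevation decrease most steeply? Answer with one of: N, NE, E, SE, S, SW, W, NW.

E

With z = a·x + b·y + c and A as origin, the differences give:
  85·a + (-100)·b = -3.35
  210·a + (-160)·b = -8.94
Eliminate b (×(-160) and ×(-100), subtract): 7400·a = -358.000 → a = ∂z/∂x = -0.04838
Back-substitute: b = ∂z/∂y = -0.007622.
Steepest decrease is along −∇f = (+0.04838 E, +0.007622 N) → east.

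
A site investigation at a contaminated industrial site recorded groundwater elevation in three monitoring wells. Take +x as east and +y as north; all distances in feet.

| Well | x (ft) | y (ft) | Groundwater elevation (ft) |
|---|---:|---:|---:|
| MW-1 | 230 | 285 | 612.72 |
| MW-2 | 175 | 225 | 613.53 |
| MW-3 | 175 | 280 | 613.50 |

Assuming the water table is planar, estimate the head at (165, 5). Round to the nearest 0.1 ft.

613.8 ft

With h = a·x + b·y + c and MW-1 as origin, the differences give:
  (-55)·a + (-60)·b = +0.81
  (-55)·a + (-5)·b = +0.78
Eliminate b (×(-5) and ×(-60), subtract): -3025·a = 42.750 → a = ∂h/∂x = -0.01413
Back-substitute: b = ∂h/∂y = -0.0005455.
h(165, 5) = 612.72 + (-0.01413)·(-65) + (-0.0005455)·(-280) = 612.72 +0.919 +0.153 = 613.791 ft.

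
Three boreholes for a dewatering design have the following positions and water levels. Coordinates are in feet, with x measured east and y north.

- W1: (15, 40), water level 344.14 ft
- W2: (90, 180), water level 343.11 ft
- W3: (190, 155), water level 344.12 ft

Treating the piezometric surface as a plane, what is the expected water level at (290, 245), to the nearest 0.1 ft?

Differences from W1: to W2 (Δx, Δy, Δh) = (75, 140, -1.03); to W3 = (175, 115, -0.02).
Solve a·Δx + b·Δy = Δh: det = 75·115 − 175·140 = -15875.
∂h/∂x = [(-1.03)·115 − (-0.02)·140] / -15875 = +0.007285
∂h/∂y = [75·(-0.02) − 175·(-1.03)] / -15875 = -0.01126
h(290, 245) = 344.14 + (+0.007285)·(275) + (-0.01126)·(205) = 344.14 +2.003 -2.308 = 343.835 ft.

343.8 ft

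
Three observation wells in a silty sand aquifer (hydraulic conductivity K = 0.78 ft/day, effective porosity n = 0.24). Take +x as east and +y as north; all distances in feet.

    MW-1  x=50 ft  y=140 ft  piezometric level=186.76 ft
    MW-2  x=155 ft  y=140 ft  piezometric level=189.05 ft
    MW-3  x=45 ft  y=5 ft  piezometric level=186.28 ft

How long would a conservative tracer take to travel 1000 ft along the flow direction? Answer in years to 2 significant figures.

38 years

With h = a·x + b·y + c and MW-1 as origin, the differences give:
  105·a + 0·b = +2.29
  (-5)·a + (-135)·b = -0.48
Eliminate b (×(-135) and ×0, subtract): -14175·a = -309.150 → a = ∂h/∂x = +0.02181
Back-substitute: b = ∂h/∂y = +0.002748.
|∇h| = √(0.02181² + 0.002748²) = 0.02198
Seepage velocity v = K·i/n = 0.78 × 0.02198 / 0.24 = 0.07143 ft/day.
t = 1000 / 0.07143 = 1.4e+04 days = 38.3 years.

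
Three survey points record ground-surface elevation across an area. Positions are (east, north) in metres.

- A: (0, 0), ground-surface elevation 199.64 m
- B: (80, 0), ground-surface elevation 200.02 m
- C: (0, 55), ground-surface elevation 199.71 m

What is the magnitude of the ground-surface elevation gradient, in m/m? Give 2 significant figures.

∂z/∂x = (200.02 − 199.64) / (80 − 0) = +0.004750
∂z/∂y = (199.71 − 199.64) / (55 − 0) = +0.001273
|∇f| = √(0.004750² + 0.001273²) = 0.004918 m/m

0.0049 m/m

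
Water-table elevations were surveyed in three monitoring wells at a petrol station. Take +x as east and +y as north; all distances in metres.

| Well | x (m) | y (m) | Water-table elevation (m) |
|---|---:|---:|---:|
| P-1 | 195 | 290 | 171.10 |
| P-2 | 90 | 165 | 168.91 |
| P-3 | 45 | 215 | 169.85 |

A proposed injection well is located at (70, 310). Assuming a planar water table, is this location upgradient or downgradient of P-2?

Three-point gradient (reference P-1): Δ to P-2 = (-105, -125, -2.19), Δ to P-3 = (-150, -75, -1.25).
∂h/∂x = -0.0007356, ∂h/∂y = +0.01814 (det = -10875).
Head at (70, 310) = 171.10 + (-0.0007356)·(-125) + (+0.01814)·(20) = 171.55 m.
That is higher than the 168.91 m at P-2, so the point is upgradient.

upgradient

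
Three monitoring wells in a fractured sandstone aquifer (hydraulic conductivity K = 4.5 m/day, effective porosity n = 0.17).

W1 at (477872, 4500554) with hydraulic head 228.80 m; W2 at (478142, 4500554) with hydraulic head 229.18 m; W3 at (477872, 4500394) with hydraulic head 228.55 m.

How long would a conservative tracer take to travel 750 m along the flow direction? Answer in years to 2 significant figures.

37 years

∂h/∂x = (229.18 − 228.80) / (478142 − 477872) = +0.001407
∂h/∂y = (228.55 − 228.80) / (4500394 − 4500554) = +0.001563
|∇h| = √(0.001407² + 0.001563²) = 0.002103
Seepage velocity v = K·i/n = 4.5 × 0.002103 / 0.17 = 0.05567 m/day.
t = 750 / 0.05567 = 1.347e+04 days = 36.9 years.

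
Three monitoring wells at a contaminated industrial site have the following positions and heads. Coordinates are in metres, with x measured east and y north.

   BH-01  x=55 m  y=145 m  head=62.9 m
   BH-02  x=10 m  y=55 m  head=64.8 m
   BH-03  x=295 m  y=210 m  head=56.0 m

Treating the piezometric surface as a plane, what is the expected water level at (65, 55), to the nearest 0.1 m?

63.3 m

Three-point gradient (reference BH-01): Δ to BH-02 = (-45, -90, +1.9), Δ to BH-03 = (240, 65, -6.9).
∂h/∂x = -0.02664, ∂h/∂y = -0.007791 (det = 18675).
h(65, 55) = 62.9 + (-0.02664)·(10) + (-0.007791)·(-90) = 62.9 -0.266 +0.701 = 63.335 m.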